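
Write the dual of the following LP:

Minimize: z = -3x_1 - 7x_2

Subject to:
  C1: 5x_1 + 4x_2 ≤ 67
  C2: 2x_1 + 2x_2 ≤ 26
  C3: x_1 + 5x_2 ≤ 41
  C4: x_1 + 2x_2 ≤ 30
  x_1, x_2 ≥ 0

Primal min cᵀx s.t. Ax ≤ b, x ≥ 0  →  Dual max −bᵀy s.t. Aᵀy ≥ −c, y ≥ 0.

Maximize: z = -67y1 - 26y2 - 41y3 - 30y4

Subject to:
  5y1 + 2y2 + y3 + y4 ≥ 3
  4y1 + 2y2 + 5y3 + 2y4 ≥ 7
  y1, y2, y3, y4 ≥ 0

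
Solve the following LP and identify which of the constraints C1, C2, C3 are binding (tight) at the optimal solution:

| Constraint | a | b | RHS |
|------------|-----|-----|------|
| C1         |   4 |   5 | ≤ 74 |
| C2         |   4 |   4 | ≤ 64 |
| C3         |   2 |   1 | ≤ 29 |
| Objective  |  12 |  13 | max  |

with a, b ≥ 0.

At a = 6, b = 10, compute slack b - a·x for each constraint:
  C1: 74 − 74 = 0  (binding)
  C2: 64 − 64 = 0  (binding)
  C3: 29 − 22 = 7  (slack)

Optimal: a = 6, b = 10
Binding: C1, C2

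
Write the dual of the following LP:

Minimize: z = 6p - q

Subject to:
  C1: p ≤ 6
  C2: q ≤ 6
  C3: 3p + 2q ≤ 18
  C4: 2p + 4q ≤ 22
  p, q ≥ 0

Primal min cᵀx s.t. Ax ≤ b, x ≥ 0  →  Dual max −bᵀy s.t. Aᵀy ≥ −c, y ≥ 0.

Maximize: z = -6y1 - 6y2 - 18y3 - 22y4

Subject to:
  y1 + 3y3 + 2y4 ≥ -6
  y2 + 2y3 + 4y4 ≥ 1
  y1, y2, y3, y4 ≥ 0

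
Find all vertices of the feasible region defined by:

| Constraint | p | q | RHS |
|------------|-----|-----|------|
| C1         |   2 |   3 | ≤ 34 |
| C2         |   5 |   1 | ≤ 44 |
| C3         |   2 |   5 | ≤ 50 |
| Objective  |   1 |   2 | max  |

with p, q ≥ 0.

(0, 0), (8.8, 0), (7.538, 6.308), (5, 8), (0, 10)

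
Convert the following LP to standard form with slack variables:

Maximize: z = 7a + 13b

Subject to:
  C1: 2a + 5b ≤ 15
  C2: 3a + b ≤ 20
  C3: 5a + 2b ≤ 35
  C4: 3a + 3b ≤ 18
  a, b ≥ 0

max z = 7a + 13b

s.t.
  2a + 5b + s1 = 15
  3a + b + s2 = 20
  5a + 2b + s3 = 35
  3a + 3b + s4 = 18
  a, b, s1, s2, s3, s4 ≥ 0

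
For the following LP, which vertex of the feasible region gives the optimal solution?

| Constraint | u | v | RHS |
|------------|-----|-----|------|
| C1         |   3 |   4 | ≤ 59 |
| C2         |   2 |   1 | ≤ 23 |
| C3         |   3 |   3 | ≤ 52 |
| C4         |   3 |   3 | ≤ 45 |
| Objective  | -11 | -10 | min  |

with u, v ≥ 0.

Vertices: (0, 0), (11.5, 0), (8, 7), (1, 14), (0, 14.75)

Evaluate the objective at each vertex of the feasible region:
  z(0, 0) = 0
  z(11.5, 0) = -126.5
  z(8, 7) = -158  ←
  z(1, 14) = -151
  z(0, 14.75) = -147.5
The minimum is at u = 8, v = 7.

(8, 7)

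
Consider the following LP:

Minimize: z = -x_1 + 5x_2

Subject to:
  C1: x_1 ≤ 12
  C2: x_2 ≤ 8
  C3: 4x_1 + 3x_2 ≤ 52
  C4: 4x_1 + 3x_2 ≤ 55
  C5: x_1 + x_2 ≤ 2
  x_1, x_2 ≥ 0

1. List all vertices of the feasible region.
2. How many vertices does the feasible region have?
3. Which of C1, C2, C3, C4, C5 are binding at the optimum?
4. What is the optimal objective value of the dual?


1. (0, 0), (2, 0), (0, 2)
2. 3
3. C5
4. -2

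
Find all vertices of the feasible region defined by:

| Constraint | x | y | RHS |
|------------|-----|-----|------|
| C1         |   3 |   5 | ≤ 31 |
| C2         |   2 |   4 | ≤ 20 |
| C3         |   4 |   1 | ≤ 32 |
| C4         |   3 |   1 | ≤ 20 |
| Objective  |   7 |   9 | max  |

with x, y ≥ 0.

(0, 0), (6.667, 0), (6, 2), (0, 5)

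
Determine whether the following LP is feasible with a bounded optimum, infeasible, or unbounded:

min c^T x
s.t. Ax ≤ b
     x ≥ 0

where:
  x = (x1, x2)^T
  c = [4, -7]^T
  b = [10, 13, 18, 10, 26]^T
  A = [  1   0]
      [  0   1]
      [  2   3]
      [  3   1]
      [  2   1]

Feasible with a bounded optimal solution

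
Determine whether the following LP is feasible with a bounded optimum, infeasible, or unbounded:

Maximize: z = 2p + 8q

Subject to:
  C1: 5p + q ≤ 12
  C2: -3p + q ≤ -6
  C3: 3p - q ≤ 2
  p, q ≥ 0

Infeasible (no feasible solution exists)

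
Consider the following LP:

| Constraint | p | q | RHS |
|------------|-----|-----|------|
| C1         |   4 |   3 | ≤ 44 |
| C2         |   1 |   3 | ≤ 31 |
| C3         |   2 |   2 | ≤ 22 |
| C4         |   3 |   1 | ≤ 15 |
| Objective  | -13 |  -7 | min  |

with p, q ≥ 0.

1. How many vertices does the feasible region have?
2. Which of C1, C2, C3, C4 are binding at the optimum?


1. 5
2. C3, C4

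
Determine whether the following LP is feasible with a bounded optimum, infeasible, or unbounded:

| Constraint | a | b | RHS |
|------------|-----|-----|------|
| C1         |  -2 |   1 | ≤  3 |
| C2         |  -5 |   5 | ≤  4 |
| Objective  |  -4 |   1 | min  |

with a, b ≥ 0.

Unbounded (objective can decrease without bound)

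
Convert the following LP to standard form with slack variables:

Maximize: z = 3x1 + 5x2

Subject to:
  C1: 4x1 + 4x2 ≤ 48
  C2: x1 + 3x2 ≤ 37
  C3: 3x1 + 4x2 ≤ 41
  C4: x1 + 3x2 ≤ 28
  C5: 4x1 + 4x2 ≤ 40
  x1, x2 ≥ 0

max z = 3x1 + 5x2

s.t.
  4x1 + 4x2 + s1 = 48
  x1 + 3x2 + s2 = 37
  3x1 + 4x2 + s3 = 41
  x1 + 3x2 + s4 = 28
  4x1 + 4x2 + s5 = 40
  x1, x2, s1, s2, s3, s4, s5 ≥ 0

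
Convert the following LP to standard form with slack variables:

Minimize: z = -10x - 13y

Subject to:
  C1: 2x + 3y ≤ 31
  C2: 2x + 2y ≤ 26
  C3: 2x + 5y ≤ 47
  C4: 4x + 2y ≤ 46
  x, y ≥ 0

min z = -10x - 13y

s.t.
  2x + 3y + s1 = 31
  2x + 2y + s2 = 26
  2x + 5y + s3 = 47
  4x + 2y + s4 = 46
  x, y, s1, s2, s3, s4 ≥ 0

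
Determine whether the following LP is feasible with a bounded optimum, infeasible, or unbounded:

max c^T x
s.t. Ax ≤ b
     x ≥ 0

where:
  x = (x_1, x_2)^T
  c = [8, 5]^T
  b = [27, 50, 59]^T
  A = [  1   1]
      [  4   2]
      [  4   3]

Feasible with a bounded optimal solution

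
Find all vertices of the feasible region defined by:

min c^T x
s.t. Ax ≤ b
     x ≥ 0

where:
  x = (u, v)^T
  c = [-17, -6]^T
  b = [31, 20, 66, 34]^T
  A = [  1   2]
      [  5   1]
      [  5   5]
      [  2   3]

(0, 0), (4, 0), (2, 10), (0, 11.33)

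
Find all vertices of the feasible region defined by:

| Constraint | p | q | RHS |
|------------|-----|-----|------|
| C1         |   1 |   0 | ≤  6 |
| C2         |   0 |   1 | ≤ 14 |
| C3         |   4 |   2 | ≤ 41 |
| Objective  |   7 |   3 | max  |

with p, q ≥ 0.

(0, 0), (6, 0), (6, 8.5), (3.25, 14), (0, 14)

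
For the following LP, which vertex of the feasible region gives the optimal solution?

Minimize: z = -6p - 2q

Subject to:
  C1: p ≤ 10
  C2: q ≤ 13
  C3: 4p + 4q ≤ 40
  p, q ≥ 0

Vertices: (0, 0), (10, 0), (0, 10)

Evaluate the objective at each vertex of the feasible region:
  z(0, 0) = 0
  z(10, 0) = -60  ←
  z(0, 10) = -20
The minimum is at p = 10, q = 0.

(10, 0)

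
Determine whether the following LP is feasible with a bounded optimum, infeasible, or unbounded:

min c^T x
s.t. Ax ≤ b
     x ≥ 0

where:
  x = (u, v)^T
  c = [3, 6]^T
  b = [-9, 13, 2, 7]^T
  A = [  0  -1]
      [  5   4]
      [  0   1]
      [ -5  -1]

Infeasible (no feasible solution exists)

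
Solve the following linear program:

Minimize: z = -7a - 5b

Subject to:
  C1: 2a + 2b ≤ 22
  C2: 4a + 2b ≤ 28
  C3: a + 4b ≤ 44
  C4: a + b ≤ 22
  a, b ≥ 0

Evaluate the objective at each vertex of the feasible region:
  z(0, 0) = 0
  z(7, 0) = -49
  z(3, 8) = -61  ←
  z(0, 11) = -55
The minimum is at a = 3, b = 8.

a = 3, b = 8, z = -61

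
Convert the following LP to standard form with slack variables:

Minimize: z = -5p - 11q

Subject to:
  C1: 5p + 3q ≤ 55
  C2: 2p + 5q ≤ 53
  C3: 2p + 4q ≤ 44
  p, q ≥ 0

min z = -5p - 11q

s.t.
  5p + 3q + s1 = 55
  2p + 5q + s2 = 53
  2p + 4q + s3 = 44
  p, q, s1, s2, s3 ≥ 0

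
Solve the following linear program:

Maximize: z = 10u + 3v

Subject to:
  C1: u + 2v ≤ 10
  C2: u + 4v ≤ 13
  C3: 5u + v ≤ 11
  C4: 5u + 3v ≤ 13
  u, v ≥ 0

Evaluate the objective at each vertex of the feasible region:
  z(0, 0) = 0
  z(2.2, 0) = 22
  z(2, 1) = 23  ←
  z(0.7647, 3.059) = 16.82
  z(0, 3.25) = 9.75
The maximum is at u = 2, v = 1.

u = 2, v = 1, z = 23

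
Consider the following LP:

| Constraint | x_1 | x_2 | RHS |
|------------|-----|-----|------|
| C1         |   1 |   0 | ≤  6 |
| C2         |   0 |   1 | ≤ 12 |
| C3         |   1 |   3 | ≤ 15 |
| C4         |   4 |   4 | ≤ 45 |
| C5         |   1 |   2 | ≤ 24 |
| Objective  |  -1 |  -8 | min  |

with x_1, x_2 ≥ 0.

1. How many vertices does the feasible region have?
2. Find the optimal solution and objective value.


1. 4
2. x_1 = 0, x_2 = 5, z = -40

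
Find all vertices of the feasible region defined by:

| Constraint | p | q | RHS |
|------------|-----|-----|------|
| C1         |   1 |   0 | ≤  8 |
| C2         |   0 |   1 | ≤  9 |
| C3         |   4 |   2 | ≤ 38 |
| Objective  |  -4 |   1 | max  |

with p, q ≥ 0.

(0, 0), (8, 0), (8, 3), (5, 9), (0, 9)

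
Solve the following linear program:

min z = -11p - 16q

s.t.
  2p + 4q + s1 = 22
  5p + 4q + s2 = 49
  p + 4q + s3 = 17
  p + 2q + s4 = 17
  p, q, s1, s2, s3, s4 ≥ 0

Evaluate the objective at each vertex of the feasible region:
  z(0, 0) = 0
  z(9.8, 0) = -107.8
  z(9, 1) = -115  ←
  z(5, 3) = -103
  z(0, 4.25) = -68
The minimum is at p = 9, q = 1.

p = 9, q = 1, z = -115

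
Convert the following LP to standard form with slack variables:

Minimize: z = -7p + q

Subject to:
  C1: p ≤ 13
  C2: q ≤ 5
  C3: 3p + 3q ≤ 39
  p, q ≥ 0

min z = -7p + q

s.t.
  p + s1 = 13
  q + s2 = 5
  3p + 3q + s3 = 39
  p, q, s1, s2, s3 ≥ 0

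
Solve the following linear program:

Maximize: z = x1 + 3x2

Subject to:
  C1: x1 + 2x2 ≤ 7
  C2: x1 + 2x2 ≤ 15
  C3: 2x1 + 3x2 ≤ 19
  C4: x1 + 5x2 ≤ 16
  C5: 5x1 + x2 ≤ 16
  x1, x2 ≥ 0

Evaluate the objective at each vertex of the feasible region:
  z(0, 0) = 0
  z(3.2, 0) = 3.2
  z(2.778, 2.111) = 9.111
  z(1, 3) = 10  ←
  z(0, 3.2) = 9.6
The maximum is at x1 = 1, x2 = 3.

x1 = 1, x2 = 3, z = 10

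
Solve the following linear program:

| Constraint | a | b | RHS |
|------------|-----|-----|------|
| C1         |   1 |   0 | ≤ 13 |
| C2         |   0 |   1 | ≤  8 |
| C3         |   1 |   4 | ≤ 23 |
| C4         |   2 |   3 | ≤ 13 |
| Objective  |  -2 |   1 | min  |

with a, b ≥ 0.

Evaluate the objective at each vertex of the feasible region:
  z(0, 0) = 0
  z(6.5, 0) = -13  ←
  z(0, 4.333) = 4.333
The minimum is at a = 6.5, b = 0.

a = 6.5, b = 0, z = -13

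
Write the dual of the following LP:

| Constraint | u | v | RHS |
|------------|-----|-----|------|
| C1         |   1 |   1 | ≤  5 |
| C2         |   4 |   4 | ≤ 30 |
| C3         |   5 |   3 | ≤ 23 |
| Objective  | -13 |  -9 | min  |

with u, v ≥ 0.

Primal min cᵀx s.t. Ax ≤ b, x ≥ 0  →  Dual max −bᵀy s.t. Aᵀy ≥ −c, y ≥ 0.

Maximize: z = -5y1 - 30y2 - 23y3

Subject to:
  y1 + 4y2 + 5y3 ≥ 13
  y1 + 4y2 + 3y3 ≥ 9
  y1, y2, y3 ≥ 0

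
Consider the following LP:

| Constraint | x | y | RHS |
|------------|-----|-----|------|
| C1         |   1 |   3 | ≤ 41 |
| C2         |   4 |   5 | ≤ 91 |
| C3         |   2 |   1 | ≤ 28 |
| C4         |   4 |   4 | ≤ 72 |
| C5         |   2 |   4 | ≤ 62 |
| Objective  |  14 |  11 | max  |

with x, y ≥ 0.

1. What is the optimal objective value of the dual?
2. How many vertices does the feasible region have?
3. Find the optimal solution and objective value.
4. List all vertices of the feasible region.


1. 228
2. 5
3. x = 10, y = 8, z = 228
4. (0, 0), (14, 0), (10, 8), (6.5, 11.5), (0, 13.67)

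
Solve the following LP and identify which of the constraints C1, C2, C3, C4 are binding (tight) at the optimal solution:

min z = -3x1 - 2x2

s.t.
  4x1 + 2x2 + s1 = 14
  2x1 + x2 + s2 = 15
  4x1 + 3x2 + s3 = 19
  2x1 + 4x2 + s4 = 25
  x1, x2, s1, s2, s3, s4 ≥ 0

At x1 = 1, x2 = 5, compute slack b - a·x for each constraint:
  C1: 14 − 14 = 0  (binding)
  C2: 15 − 7 = 8  (slack)
  C3: 19 − 19 = 0  (binding)
  C4: 25 − 22 = 3  (slack)

Optimal: x1 = 1, x2 = 5
Binding: C1, C3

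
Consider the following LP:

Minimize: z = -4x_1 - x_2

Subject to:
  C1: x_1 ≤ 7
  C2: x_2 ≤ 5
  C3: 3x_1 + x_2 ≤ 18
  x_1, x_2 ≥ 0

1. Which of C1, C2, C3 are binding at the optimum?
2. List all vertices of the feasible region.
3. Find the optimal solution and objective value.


1. C3
2. (0, 0), (6, 0), (4.333, 5), (0, 5)
3. x_1 = 6, x_2 = 0, z = -24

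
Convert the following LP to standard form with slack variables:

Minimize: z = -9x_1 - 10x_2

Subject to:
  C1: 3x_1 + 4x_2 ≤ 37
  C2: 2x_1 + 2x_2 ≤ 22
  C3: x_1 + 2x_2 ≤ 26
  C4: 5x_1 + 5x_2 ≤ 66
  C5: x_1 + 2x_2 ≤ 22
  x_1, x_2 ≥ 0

min z = -9x_1 - 10x_2

s.t.
  3x_1 + 4x_2 + s1 = 37
  2x_1 + 2x_2 + s2 = 22
  x_1 + 2x_2 + s3 = 26
  5x_1 + 5x_2 + s4 = 66
  x_1 + 2x_2 + s5 = 22
  x_1, x_2, s1, s2, s3, s4, s5 ≥ 0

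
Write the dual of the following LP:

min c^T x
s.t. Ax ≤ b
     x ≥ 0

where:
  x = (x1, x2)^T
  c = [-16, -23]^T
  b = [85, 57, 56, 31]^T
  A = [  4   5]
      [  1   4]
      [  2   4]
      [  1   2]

Primal min cᵀx s.t. Ax ≤ b, x ≥ 0  →  Dual max −bᵀy s.t. Aᵀy ≥ −c, y ≥ 0.

Maximize: z = -85y1 - 57y2 - 56y3 - 31y4

Subject to:
  4y1 + y2 + 2y3 + y4 ≥ 16
  5y1 + 4y2 + 4y3 + 2y4 ≥ 23
  y1, y2, y3, y4 ≥ 0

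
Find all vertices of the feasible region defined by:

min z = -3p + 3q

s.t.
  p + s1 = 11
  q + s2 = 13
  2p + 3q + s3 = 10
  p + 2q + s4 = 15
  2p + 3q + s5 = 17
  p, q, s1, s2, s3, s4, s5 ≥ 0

(0, 0), (5, 0), (0, 3.333)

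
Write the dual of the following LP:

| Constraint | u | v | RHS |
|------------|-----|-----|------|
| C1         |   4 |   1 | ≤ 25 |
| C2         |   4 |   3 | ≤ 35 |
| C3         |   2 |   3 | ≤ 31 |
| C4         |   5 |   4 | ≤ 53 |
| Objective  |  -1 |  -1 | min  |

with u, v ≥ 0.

Primal min cᵀx s.t. Ax ≤ b, x ≥ 0  →  Dual max −bᵀy s.t. Aᵀy ≥ −c, y ≥ 0.

Maximize: z = -25y1 - 35y2 - 31y3 - 53y4

Subject to:
  4y1 + 4y2 + 2y3 + 5y4 ≥ 1
  y1 + 3y2 + 3y3 + 4y4 ≥ 1
  y1, y2, y3, y4 ≥ 0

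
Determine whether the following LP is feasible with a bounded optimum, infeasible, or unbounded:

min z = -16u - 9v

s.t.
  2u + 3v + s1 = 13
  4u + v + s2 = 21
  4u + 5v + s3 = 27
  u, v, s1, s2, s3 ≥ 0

Feasible with a bounded optimal solution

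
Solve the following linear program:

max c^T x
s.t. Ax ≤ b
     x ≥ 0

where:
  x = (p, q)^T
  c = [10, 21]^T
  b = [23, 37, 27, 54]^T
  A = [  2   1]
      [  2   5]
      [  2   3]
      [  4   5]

Evaluate the objective at each vertex of the feasible region:
  z(0, 0) = 0
  z(11.5, 0) = 115
  z(10.5, 2) = 147
  z(6, 5) = 165  ←
  z(0, 7.4) = 155.4
The maximum is at p = 6, q = 5.

p = 6, q = 5, z = 165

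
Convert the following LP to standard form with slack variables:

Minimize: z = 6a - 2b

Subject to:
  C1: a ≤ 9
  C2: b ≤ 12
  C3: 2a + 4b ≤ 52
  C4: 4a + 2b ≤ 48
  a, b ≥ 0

min z = 6a - 2b

s.t.
  a + s1 = 9
  b + s2 = 12
  2a + 4b + s3 = 52
  4a + 2b + s4 = 48
  a, b, s1, s2, s3, s4 ≥ 0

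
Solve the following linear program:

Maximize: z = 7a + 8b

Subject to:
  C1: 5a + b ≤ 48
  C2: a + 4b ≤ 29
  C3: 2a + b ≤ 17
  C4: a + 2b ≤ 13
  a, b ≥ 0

Evaluate the objective at each vertex of the feasible region:
  z(0, 0) = 0
  z(8.5, 0) = 59.5
  z(7, 3) = 73  ←
  z(0, 6.5) = 52
The maximum is at a = 7, b = 3.

a = 7, b = 3, z = 73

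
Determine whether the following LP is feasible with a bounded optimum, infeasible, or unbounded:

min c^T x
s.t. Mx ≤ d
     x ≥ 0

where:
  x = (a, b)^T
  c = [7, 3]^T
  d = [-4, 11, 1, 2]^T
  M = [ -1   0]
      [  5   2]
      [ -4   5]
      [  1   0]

Infeasible (no feasible solution exists)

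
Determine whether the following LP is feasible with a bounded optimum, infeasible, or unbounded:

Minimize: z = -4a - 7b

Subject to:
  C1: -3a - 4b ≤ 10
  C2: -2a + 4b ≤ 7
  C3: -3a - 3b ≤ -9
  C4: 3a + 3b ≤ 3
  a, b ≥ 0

Infeasible (no feasible solution exists)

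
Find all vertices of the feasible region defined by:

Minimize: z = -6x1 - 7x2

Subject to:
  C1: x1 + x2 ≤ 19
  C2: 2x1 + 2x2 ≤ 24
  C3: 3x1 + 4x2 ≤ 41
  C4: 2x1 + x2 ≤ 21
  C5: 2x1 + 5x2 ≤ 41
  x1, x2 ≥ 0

(0, 0), (10.5, 0), (9, 3), (7, 5), (5.857, 5.857), (0, 8.2)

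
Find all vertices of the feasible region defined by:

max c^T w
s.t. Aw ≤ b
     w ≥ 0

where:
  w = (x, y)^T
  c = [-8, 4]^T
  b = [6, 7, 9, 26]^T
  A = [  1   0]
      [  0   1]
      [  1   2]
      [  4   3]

(0, 0), (6, 0), (6, 0.6667), (5, 2), (0, 4.5)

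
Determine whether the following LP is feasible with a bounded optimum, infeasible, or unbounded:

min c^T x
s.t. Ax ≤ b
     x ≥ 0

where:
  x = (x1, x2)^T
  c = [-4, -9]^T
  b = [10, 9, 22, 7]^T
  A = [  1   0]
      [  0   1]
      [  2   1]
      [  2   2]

Feasible with a bounded optimal solution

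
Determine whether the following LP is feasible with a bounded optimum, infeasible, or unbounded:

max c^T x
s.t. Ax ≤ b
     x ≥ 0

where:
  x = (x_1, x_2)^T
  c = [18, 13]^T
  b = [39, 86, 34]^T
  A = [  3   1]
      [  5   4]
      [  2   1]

Feasible with a bounded optimal solution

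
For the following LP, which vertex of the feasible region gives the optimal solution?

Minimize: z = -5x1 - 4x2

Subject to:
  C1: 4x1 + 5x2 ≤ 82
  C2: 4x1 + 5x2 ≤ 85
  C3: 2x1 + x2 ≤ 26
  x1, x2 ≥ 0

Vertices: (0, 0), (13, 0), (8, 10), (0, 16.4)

Evaluate the objective at each vertex of the feasible region:
  z(0, 0) = 0
  z(13, 0) = -65
  z(8, 10) = -80  ←
  z(0, 16.4) = -65.6
The minimum is at x1 = 8, x2 = 10.

(8, 10)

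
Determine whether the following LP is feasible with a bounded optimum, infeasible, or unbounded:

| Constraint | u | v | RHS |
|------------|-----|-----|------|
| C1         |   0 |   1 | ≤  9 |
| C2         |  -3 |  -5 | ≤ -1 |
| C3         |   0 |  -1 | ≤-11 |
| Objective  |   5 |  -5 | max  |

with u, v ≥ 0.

Infeasible (no feasible solution exists)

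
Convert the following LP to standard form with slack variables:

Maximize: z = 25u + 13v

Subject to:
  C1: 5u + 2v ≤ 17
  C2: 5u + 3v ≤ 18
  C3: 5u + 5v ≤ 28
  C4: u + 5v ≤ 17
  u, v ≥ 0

max z = 25u + 13v

s.t.
  5u + 2v + s1 = 17
  5u + 3v + s2 = 18
  5u + 5v + s3 = 28
  u + 5v + s4 = 17
  u, v, s1, s2, s3, s4 ≥ 0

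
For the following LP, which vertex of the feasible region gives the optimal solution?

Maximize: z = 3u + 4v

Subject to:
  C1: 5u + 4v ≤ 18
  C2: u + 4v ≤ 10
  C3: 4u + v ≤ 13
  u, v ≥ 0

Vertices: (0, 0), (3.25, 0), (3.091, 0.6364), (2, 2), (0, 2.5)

Evaluate the objective at each vertex of the feasible region:
  z(0, 0) = 0
  z(3.25, 0) = 9.75
  z(3.091, 0.6364) = 11.82
  z(2, 2) = 14  ←
  z(0, 2.5) = 10
The maximum is at u = 2, v = 2.

(2, 2)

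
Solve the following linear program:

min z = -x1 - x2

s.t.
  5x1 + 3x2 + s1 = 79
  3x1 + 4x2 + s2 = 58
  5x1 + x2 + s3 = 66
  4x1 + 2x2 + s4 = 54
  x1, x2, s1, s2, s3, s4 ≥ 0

Evaluate the objective at each vertex of the feasible region:
  z(0, 0) = 0
  z(13.2, 0) = -13.2
  z(13, 1) = -14
  z(10, 7) = -17  ←
  z(0, 14.5) = -14.5
The minimum is at x1 = 10, x2 = 7.

x1 = 10, x2 = 7, z = -17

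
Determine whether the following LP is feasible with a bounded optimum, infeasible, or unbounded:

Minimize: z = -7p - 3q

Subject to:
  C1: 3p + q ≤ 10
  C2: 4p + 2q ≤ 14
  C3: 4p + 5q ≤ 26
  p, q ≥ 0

Feasible with a bounded optimal solution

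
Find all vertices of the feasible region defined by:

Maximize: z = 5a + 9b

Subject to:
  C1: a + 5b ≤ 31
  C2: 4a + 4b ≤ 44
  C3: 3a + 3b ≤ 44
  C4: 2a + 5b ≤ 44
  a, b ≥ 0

(0, 0), (11, 0), (6, 5), (0, 6.2)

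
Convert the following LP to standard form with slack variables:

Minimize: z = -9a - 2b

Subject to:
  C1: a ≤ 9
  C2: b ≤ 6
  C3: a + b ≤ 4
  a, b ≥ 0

min z = -9a - 2b

s.t.
  a + s1 = 9
  b + s2 = 6
  a + b + s3 = 4
  a, b, s1, s2, s3 ≥ 0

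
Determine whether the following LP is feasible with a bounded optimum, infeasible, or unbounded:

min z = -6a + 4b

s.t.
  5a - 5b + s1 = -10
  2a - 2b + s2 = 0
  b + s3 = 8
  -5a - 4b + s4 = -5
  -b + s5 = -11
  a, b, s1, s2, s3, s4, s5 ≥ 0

Infeasible (no feasible solution exists)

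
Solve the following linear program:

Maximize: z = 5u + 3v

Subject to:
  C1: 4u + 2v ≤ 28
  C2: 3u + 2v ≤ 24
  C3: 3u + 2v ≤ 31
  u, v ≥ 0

Evaluate the objective at each vertex of the feasible region:
  z(0, 0) = 0
  z(7, 0) = 35
  z(4, 6) = 38  ←
  z(0, 12) = 36
The maximum is at u = 4, v = 6.

u = 4, v = 6, z = 38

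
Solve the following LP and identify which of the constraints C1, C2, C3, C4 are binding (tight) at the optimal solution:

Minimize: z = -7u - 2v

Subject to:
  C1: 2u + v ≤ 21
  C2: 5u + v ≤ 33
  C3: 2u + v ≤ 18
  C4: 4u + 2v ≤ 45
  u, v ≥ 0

At u = 5, v = 8, compute slack b - a·x for each constraint:
  C1: 21 − 18 = 3  (slack)
  C2: 33 − 33 = 0  (binding)
  C3: 18 − 18 = 0  (binding)
  C4: 45 − 36 = 9  (slack)

Optimal: u = 5, v = 8
Binding: C2, C3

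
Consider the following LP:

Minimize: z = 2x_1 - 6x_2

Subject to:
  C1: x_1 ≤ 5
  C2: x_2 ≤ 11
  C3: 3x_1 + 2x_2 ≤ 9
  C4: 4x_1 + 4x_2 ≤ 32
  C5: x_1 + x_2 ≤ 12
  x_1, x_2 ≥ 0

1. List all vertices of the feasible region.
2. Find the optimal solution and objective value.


1. (0, 0), (3, 0), (0, 4.5)
2. x_1 = 0, x_2 = 4.5, z = -27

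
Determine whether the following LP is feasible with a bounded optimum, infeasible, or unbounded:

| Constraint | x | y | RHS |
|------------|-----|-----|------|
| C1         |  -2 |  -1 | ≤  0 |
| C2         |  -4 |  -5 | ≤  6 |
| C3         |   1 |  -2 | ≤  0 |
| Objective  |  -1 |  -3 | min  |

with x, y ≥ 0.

Unbounded (objective can decrease without bound)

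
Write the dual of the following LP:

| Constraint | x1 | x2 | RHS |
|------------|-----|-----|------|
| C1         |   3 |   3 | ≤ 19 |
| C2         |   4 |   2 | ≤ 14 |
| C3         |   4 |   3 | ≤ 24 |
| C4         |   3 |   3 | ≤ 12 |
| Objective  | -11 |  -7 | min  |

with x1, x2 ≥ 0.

Primal min cᵀx s.t. Ax ≤ b, x ≥ 0  →  Dual max −bᵀy s.t. Aᵀy ≥ −c, y ≥ 0.

Maximize: z = -19y1 - 14y2 - 24y3 - 12y4

Subject to:
  3y1 + 4y2 + 4y3 + 3y4 ≥ 11
  3y1 + 2y2 + 3y3 + 3y4 ≥ 7
  y1, y2, y3, y4 ≥ 0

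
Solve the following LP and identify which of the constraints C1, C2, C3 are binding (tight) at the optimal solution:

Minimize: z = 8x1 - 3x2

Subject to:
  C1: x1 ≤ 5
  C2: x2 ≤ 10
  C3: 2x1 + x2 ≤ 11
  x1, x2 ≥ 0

At x1 = 0, x2 = 10, compute slack b - a·x for each constraint:
  C1: 5 − 0 = 5  (slack)
  C2: 10 − 10 = 0  (binding)
  C3: 11 − 10 = 1  (slack)

Optimal: x1 = 0, x2 = 10
Binding: C2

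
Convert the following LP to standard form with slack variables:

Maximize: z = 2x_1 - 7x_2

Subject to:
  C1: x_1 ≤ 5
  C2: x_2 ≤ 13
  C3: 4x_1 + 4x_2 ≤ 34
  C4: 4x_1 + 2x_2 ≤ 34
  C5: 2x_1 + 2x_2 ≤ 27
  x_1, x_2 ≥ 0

max z = 2x_1 - 7x_2

s.t.
  x_1 + s1 = 5
  x_2 + s2 = 13
  4x_1 + 4x_2 + s3 = 34
  4x_1 + 2x_2 + s4 = 34
  2x_1 + 2x_2 + s5 = 27
  x_1, x_2, s1, s2, s3, s4, s5 ≥ 0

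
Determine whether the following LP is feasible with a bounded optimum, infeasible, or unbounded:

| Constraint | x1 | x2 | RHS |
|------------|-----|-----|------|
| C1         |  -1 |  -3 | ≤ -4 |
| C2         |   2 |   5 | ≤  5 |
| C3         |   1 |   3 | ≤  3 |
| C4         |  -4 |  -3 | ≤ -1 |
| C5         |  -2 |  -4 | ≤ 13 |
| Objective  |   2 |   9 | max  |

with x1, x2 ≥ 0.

Infeasible (no feasible solution exists)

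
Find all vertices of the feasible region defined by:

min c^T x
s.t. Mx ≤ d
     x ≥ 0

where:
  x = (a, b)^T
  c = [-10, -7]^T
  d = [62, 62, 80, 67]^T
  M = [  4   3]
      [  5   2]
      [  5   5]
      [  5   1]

(0, 0), (12.4, 0), (10, 6), (0, 16)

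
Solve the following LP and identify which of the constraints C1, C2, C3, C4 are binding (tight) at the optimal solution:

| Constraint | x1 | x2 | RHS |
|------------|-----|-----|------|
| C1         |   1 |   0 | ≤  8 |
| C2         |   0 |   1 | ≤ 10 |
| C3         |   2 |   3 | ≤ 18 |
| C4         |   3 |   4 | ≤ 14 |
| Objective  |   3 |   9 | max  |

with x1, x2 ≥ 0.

At x1 = 0, x2 = 3.5, compute slack b - a·x for each constraint:
  C1: 8 − 0 = 8  (slack)
  C2: 10 − 3.5 = 6.5  (slack)
  C3: 18 − 10.5 = 7.5  (slack)
  C4: 14 − 14 = 0  (binding)

Optimal: x1 = 0, x2 = 3.5
Binding: C4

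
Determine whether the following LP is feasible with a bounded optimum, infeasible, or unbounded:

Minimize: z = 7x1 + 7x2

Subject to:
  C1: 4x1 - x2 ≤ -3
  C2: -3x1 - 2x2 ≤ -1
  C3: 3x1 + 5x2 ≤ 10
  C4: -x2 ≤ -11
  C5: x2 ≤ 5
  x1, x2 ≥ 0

Infeasible (no feasible solution exists)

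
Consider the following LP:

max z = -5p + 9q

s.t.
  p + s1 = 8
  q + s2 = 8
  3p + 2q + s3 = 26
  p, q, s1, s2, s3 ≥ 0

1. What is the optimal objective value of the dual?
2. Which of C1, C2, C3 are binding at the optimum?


1. 72
2. C2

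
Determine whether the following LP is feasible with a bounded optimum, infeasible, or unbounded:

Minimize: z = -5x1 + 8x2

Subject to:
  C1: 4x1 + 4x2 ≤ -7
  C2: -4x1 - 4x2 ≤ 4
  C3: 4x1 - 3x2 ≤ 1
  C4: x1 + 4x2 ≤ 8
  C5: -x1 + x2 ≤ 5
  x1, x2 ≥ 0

Infeasible (no feasible solution exists)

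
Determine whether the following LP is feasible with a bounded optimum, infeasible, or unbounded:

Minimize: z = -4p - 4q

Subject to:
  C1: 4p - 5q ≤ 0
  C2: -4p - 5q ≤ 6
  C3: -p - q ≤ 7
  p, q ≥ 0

Unbounded (objective can decrease without bound)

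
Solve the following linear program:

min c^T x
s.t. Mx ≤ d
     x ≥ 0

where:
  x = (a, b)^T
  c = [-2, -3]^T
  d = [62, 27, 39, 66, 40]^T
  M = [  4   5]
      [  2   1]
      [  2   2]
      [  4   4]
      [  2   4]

Evaluate the objective at each vertex of the feasible region:
  z(0, 0) = 0
  z(13.5, 0) = -27
  z(12.17, 2.667) = -32.33
  z(8, 6) = -34  ←
  z(0, 10) = -30
The minimum is at a = 8, b = 6.

a = 8, b = 6, z = -34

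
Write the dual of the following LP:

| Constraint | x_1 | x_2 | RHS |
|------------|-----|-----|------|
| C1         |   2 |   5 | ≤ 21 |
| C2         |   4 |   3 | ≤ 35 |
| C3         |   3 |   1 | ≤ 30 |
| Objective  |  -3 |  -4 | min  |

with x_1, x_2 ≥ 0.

Primal min cᵀx s.t. Ax ≤ b, x ≥ 0  →  Dual max −bᵀy s.t. Aᵀy ≥ −c, y ≥ 0.

Maximize: z = -21y1 - 35y2 - 30y3

Subject to:
  2y1 + 4y2 + 3y3 ≥ 3
  5y1 + 3y2 + y3 ≥ 4
  y1, y2, y3 ≥ 0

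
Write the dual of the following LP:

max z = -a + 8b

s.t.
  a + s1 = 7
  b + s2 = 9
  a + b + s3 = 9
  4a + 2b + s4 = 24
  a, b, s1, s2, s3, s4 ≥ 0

Primal max cᵀx s.t. Ax ≤ b, x ≥ 0  →  Dual min bᵀy s.t. Aᵀy ≥ c, y ≥ 0.

Minimize: z = 7y1 + 9y2 + 9y3 + 24y4

Subject to:
  y1 + y3 + 4y4 ≥ -1
  y2 + y3 + 2y4 ≥ 8
  y1, y2, y3, y4 ≥ 0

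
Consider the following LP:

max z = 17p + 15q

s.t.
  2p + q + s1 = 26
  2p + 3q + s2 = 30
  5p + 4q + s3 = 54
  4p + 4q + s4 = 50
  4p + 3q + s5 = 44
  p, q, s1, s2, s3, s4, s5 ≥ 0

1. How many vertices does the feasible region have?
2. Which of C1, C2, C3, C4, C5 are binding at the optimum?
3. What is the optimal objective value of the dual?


1. 4
2. C2, C3
3. 192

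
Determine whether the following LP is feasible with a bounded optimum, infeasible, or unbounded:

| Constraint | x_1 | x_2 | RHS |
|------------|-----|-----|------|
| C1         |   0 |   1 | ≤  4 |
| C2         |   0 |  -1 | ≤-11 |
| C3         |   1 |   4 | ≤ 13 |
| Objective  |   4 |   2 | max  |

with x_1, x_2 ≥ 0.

Infeasible (no feasible solution exists)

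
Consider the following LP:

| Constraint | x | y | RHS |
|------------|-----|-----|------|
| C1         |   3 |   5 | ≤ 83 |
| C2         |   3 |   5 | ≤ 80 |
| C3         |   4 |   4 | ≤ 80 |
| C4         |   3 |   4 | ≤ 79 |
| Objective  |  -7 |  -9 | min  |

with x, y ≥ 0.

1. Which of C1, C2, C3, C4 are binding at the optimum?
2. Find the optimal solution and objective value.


1. C2, C3
2. x = 10, y = 10, z = -160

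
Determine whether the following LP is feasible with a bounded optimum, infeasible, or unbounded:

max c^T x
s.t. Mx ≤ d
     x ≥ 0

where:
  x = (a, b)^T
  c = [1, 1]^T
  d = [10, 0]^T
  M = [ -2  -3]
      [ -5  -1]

Unbounded (objective can increase without bound)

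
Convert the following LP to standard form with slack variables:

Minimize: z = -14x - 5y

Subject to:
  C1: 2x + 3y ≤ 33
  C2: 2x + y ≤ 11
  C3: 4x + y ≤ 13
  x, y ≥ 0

min z = -14x - 5y

s.t.
  2x + 3y + s1 = 33
  2x + y + s2 = 11
  4x + y + s3 = 13
  x, y, s1, s2, s3 ≥ 0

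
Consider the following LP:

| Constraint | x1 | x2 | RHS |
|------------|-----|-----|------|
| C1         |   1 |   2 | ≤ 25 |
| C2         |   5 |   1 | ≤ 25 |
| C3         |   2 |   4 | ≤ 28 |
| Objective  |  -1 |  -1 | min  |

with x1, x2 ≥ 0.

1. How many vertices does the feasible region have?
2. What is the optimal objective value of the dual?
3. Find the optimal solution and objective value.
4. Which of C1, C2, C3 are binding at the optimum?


1. 4
2. -9
3. x1 = 4, x2 = 5, z = -9
4. C2, C3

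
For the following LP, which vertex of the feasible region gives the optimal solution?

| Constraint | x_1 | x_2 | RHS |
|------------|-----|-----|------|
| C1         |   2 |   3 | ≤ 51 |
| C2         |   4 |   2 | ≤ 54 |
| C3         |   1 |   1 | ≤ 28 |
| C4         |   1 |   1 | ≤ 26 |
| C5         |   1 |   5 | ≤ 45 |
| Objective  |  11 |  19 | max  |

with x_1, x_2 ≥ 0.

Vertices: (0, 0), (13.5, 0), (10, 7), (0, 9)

Evaluate the objective at each vertex of the feasible region:
  z(0, 0) = 0
  z(13.5, 0) = 148.5
  z(10, 7) = 243  ←
  z(0, 9) = 171
The maximum is at x_1 = 10, x_2 = 7.

(10, 7)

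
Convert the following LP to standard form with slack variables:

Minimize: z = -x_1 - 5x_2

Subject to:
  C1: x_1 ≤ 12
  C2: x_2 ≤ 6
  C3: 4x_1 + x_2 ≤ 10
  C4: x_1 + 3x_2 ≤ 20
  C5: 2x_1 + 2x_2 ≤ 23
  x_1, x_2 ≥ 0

min z = -x_1 - 5x_2

s.t.
  x_1 + s1 = 12
  x_2 + s2 = 6
  4x_1 + x_2 + s3 = 10
  x_1 + 3x_2 + s4 = 20
  2x_1 + 2x_2 + s5 = 23
  x_1, x_2, s1, s2, s3, s4, s5 ≥ 0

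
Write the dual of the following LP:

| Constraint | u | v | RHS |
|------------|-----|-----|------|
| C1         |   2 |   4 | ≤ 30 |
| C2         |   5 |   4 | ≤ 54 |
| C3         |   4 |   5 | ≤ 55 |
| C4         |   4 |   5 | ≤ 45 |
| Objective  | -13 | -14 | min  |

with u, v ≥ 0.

Primal min cᵀx s.t. Ax ≤ b, x ≥ 0  →  Dual max −bᵀy s.t. Aᵀy ≥ −c, y ≥ 0.

Maximize: z = -30y1 - 54y2 - 55y3 - 45y4

Subject to:
  2y1 + 5y2 + 4y3 + 4y4 ≥ 13
  4y1 + 4y2 + 5y3 + 5y4 ≥ 14
  y1, y2, y3, y4 ≥ 0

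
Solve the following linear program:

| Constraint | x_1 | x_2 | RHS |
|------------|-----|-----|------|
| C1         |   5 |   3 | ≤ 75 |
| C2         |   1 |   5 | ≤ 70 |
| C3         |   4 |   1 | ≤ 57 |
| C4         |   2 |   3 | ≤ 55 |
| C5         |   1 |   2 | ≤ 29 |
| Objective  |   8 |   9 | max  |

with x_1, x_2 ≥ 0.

Evaluate the objective at each vertex of the feasible region:
  z(0, 0) = 0
  z(14.25, 0) = 114
  z(13.71, 2.143) = 129
  z(9, 10) = 162  ←
  z(1.667, 13.67) = 136.3
  z(0, 14) = 126
The maximum is at x_1 = 9, x_2 = 10.

x_1 = 9, x_2 = 10, z = 162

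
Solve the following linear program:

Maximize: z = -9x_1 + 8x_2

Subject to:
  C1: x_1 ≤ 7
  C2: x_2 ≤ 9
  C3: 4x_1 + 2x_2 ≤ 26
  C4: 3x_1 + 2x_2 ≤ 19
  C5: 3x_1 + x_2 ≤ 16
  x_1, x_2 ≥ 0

Evaluate the objective at each vertex of the feasible region:
  z(0, 0) = 0
  z(5.333, 0) = -48
  z(4.333, 3) = -15
  z(0.3333, 9) = 69
  z(0, 9) = 72  ←
The maximum is at x_1 = 0, x_2 = 9.

x_1 = 0, x_2 = 9, z = 72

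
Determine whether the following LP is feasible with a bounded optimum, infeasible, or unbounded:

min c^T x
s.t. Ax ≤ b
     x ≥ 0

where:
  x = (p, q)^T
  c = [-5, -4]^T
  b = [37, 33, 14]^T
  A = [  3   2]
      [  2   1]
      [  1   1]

Feasible with a bounded optimal solution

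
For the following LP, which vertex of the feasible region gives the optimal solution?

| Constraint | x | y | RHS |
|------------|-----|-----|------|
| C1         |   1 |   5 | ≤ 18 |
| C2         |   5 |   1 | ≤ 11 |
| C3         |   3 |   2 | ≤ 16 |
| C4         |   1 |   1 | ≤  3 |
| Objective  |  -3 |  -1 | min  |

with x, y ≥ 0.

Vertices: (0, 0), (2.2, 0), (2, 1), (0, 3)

Evaluate the objective at each vertex of the feasible region:
  z(0, 0) = 0
  z(2.2, 0) = -6.6
  z(2, 1) = -7  ←
  z(0, 3) = -3
The minimum is at x = 2, y = 1.

(2, 1)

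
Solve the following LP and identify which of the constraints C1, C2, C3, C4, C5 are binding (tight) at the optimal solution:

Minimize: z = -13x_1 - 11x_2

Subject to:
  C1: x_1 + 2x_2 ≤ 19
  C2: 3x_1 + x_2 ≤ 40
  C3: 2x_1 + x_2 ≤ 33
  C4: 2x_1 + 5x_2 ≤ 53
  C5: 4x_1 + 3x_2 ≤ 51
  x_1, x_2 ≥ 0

At x_1 = 9, x_2 = 5, compute slack b - a·x for each constraint:
  C1: 19 − 19 = 0  (binding)
  C2: 40 − 32 = 8  (slack)
  C3: 33 − 23 = 10  (slack)
  C4: 53 − 43 = 10  (slack)
  C5: 51 − 51 = 0  (binding)

Optimal: x_1 = 9, x_2 = 5
Binding: C1, C5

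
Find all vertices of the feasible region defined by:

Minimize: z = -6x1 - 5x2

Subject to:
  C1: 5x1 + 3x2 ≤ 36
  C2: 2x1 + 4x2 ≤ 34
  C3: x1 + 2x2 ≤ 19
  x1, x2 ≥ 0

(0, 0), (7.2, 0), (3, 7), (0, 8.5)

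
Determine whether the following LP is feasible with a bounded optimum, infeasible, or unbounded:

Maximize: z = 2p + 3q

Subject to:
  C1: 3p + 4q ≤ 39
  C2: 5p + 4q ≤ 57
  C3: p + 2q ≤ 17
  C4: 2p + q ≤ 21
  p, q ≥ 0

Feasible with a bounded optimal solution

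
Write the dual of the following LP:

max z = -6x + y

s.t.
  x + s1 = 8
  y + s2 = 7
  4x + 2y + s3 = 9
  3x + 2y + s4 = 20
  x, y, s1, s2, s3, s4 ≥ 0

Primal max cᵀx s.t. Ax ≤ b, x ≥ 0  →  Dual min bᵀy s.t. Aᵀy ≥ c, y ≥ 0.

Minimize: z = 8y1 + 7y2 + 9y3 + 20y4

Subject to:
  y1 + 4y3 + 3y4 ≥ -6
  y2 + 2y3 + 2y4 ≥ 1
  y1, y2, y3, y4 ≥ 0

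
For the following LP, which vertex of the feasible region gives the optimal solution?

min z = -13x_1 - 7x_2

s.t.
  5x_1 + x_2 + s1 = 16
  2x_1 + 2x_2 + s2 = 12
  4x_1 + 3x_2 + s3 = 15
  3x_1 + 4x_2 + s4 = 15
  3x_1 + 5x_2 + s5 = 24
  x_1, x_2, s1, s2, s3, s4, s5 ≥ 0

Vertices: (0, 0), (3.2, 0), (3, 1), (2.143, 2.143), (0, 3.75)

Evaluate the objective at each vertex of the feasible region:
  z(0, 0) = 0
  z(3.2, 0) = -41.6
  z(3, 1) = -46  ←
  z(2.143, 2.143) = -42.86
  z(0, 3.75) = -26.25
The minimum is at x_1 = 3, x_2 = 1.

(3, 1)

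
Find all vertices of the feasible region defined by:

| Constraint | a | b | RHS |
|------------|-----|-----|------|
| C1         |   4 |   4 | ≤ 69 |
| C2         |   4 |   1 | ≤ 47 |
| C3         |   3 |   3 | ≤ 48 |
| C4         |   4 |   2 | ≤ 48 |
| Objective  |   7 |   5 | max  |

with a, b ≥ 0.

(0, 0), (11.75, 0), (11.5, 1), (8, 8), (0, 16)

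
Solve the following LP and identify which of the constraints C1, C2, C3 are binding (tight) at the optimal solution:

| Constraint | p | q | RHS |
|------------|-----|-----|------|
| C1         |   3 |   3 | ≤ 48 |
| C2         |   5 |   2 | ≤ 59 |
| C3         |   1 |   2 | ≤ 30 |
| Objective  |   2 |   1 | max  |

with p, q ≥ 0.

At p = 9, q = 7, compute slack b - a·x for each constraint:
  C1: 48 − 48 = 0  (binding)
  C2: 59 − 59 = 0  (binding)
  C3: 30 − 23 = 7  (slack)

Optimal: p = 9, q = 7
Binding: C1, C2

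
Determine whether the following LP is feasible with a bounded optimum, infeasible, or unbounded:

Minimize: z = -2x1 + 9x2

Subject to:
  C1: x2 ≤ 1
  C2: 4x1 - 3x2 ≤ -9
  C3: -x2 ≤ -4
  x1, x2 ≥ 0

Infeasible (no feasible solution exists)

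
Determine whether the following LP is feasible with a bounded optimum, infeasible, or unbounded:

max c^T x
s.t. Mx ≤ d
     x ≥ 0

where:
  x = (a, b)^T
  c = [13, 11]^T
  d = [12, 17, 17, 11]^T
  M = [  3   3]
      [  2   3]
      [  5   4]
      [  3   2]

Feasible with a bounded optimal solution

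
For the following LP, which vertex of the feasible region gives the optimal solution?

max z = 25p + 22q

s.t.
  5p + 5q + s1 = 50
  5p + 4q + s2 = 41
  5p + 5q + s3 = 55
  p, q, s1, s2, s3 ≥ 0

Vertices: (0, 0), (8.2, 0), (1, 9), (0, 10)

Evaluate the objective at each vertex of the feasible region:
  z(0, 0) = 0
  z(8.2, 0) = 205
  z(1, 9) = 223  ←
  z(0, 10) = 220
The maximum is at p = 1, q = 9.

(1, 9)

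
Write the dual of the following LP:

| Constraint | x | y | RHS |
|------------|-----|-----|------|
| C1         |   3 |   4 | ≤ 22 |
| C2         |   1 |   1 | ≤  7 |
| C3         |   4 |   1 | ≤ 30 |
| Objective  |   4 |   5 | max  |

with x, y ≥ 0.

Primal max cᵀx s.t. Ax ≤ b, x ≥ 0  →  Dual min bᵀy s.t. Aᵀy ≥ c, y ≥ 0.

Minimize: z = 22y1 + 7y2 + 30y3

Subject to:
  3y1 + y2 + 4y3 ≥ 4
  4y1 + y2 + y3 ≥ 5
  y1, y2, y3 ≥ 0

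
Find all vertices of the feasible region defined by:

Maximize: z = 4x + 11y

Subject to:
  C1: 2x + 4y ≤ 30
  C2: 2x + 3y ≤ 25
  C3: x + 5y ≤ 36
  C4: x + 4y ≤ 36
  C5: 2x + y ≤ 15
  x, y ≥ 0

(0, 0), (7.5, 0), (5, 5), (1, 7), (0, 7.2)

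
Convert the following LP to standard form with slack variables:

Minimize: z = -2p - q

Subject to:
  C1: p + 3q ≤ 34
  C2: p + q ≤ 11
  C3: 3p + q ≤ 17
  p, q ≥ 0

min z = -2p - q

s.t.
  p + 3q + s1 = 34
  p + q + s2 = 11
  3p + q + s3 = 17
  p, q, s1, s2, s3 ≥ 0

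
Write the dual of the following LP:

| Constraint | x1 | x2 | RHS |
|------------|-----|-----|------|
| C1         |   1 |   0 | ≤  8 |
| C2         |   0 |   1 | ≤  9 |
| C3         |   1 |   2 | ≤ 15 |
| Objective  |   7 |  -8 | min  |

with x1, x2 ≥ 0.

Primal min cᵀx s.t. Ax ≤ b, x ≥ 0  →  Dual max −bᵀy s.t. Aᵀy ≥ −c, y ≥ 0.

Maximize: z = -8y1 - 9y2 - 15y3

Subject to:
  y1 + y3 ≥ -7
  y2 + 2y3 ≥ 8
  y1, y2, y3 ≥ 0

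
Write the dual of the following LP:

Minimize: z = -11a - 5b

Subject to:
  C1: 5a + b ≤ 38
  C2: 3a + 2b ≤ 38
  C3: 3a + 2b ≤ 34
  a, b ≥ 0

Primal min cᵀx s.t. Ax ≤ b, x ≥ 0  →  Dual max −bᵀy s.t. Aᵀy ≥ −c, y ≥ 0.

Maximize: z = -38y1 - 38y2 - 34y3

Subject to:
  5y1 + 3y2 + 3y3 ≥ 11
  y1 + 2y2 + 2y3 ≥ 5
  y1, y2, y3 ≥ 0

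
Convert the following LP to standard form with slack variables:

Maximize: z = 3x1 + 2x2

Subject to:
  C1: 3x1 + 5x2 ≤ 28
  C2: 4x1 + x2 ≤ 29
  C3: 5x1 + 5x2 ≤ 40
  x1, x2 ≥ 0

max z = 3x1 + 2x2

s.t.
  3x1 + 5x2 + s1 = 28
  4x1 + x2 + s2 = 29
  5x1 + 5x2 + s3 = 40
  x1, x2, s1, s2, s3 ≥ 0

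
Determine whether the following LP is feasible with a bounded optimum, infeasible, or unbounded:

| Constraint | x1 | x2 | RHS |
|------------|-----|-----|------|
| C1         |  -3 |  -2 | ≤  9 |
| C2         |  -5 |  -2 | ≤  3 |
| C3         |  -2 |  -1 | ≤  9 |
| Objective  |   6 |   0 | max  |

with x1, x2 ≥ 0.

Unbounded (objective can increase without bound)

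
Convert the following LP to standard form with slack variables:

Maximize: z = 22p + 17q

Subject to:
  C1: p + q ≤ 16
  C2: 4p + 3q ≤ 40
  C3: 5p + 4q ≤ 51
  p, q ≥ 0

max z = 22p + 17q

s.t.
  p + q + s1 = 16
  4p + 3q + s2 = 40
  5p + 4q + s3 = 51
  p, q, s1, s2, s3 ≥ 0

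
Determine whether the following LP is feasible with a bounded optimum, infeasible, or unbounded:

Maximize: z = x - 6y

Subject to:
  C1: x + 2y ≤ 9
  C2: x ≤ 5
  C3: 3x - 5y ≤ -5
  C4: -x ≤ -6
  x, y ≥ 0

Infeasible (no feasible solution exists)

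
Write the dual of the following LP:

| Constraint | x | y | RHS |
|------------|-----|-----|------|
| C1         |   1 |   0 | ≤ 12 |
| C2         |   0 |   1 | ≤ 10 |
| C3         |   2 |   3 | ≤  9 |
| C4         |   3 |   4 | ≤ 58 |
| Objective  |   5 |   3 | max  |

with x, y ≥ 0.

Primal max cᵀx s.t. Ax ≤ b, x ≥ 0  →  Dual min bᵀy s.t. Aᵀy ≥ c, y ≥ 0.

Minimize: z = 12y1 + 10y2 + 9y3 + 58y4

Subject to:
  y1 + 2y3 + 3y4 ≥ 5
  y2 + 3y3 + 4y4 ≥ 3
  y1, y2, y3, y4 ≥ 0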